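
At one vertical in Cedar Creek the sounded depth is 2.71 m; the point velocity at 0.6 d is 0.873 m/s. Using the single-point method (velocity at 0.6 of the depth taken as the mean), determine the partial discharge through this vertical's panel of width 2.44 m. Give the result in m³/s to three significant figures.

v̄ = v₀.₆ = 0.873 m/s
q = v̄ × d × w = 0.8730 × 2.71 × 2.44 = 5.773 m³/s

5.77 m³/s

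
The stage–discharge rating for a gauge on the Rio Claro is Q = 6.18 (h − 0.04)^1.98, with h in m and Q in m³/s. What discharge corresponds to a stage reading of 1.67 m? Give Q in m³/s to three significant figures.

16.3 m³/s

Q = 6.18 × (1.67 − 0.04)^1.98 = 6.18 × 1.63^1.98 = 16.26 m³/s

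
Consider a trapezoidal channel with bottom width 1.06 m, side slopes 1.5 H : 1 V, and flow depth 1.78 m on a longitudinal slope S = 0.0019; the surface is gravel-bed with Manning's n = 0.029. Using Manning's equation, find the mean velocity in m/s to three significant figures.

1.39 m/s

A = (b + z·y)·y = (1.06 + 1.5×1.78)×1.78 = 6.639 m²
P = b + 2y√(1+z²) = 1.06 + 2×1.78×√(1+1.5²) = 7.478 m
R = A/P = 6.639/7.478 = 0.8879 m
Q = (1/n)·A·R^(2/3)·S^(1/2) = (1/0.029) × 6.639 × 0.8879^(2/3) × 0.0019^(1/2) = 9.219 m³/s
V = Q/A = 9.219/6.639 = 1.388 m/s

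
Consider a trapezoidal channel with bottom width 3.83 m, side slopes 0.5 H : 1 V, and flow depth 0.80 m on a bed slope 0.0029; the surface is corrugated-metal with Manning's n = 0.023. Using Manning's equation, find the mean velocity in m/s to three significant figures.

A = (b + z·y)·y = (3.83 + 0.5×0.80)×0.80 = 3.384 m²
P = b + 2y√(1+z²) = 3.83 + 2×0.80×√(1+0.5²) = 5.619 m
R = A/P = 3.384/5.619 = 0.6023 m
Q = (1/n)·A·R^(2/3)·S^(1/2) = (1/0.023) × 3.384 × 0.6023^(2/3) × 0.0029^(1/2) = 5.651 m³/s
V = Q/A = 5.651/3.384 = 1.670 m/s

1.67 m/s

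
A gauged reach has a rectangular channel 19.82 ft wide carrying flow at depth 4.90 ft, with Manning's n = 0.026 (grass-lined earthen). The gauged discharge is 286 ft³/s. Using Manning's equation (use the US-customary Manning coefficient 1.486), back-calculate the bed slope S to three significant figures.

A = b·y = 19.82 × 4.90 = 97.12 ft²
P = b + 2y = 19.82 + 2×4.90 = 29.62 ft
R = A/P = 97.12/29.62 = 3.279 ft
S = (Q·n / (1.486·A·R^(2/3)))² = (286×0.026 / (1.486×97.12×2.207))² = 0.0005450

0.000545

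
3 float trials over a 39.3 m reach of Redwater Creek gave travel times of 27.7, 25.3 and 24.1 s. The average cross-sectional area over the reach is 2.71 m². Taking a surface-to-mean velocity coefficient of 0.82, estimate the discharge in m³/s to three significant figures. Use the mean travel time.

3.40 m³/s

t̄ = (27.7 + 25.3 + 24.1) / 3 = 25.7 s
v_surface = L / t̄ = 39.3 / 25.7 = 1.529 m/s
v_mean = 0.82 × 1.529 = 1.254 m/s
Q = A × v_mean = 2.71 × 1.254 = 3.398 m³/s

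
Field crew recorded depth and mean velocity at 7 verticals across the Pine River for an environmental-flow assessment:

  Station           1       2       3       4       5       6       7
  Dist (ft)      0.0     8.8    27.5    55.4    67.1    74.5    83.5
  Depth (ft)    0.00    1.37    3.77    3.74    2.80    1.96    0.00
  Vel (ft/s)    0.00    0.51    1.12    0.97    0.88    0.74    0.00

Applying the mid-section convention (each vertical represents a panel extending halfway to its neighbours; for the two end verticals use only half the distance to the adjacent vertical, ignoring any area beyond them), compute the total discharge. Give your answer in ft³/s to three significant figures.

215 ft³/s

w_2 = (27.5 − 0.0)/2 = 13.75 ft; q_2 = 0.51 × 1.37 × 13.75 = 9.607 ft³/s
w_3 = (55.4 − 8.8)/2 = 23.3 ft; q_3 = 1.12 × 3.77 × 23.3 = 98.38 ft³/s
w_4 = (67.1 − 27.5)/2 = 19.8 ft; q_4 = 0.97 × 3.74 × 19.8 = 71.83 ft³/s
w_5 = (74.5 − 55.4)/2 = 9.55 ft; q_5 = 0.88 × 2.80 × 9.55 = 23.53 ft³/s
w_6 = (83.5 − 67.1)/2 = 8.2 ft; q_6 = 0.74 × 1.96 × 8.2 = 11.89 ft³/s
Stations 1, 7 contribute zero (depth or velocity is 0).
Q = Σ qᵢ = 215.2 ft³/s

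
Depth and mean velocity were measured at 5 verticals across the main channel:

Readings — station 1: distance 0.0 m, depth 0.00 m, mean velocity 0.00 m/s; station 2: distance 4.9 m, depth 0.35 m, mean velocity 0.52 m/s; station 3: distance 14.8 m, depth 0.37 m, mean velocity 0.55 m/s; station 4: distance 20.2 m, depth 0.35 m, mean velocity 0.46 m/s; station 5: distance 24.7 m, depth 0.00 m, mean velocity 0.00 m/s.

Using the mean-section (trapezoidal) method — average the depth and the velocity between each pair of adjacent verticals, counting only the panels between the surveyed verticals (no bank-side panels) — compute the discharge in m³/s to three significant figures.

3.29 m³/s

Panel 1-2: Δb = 4.9 m, d̄ = (0.00+0.35)/2 = 0.175, v̄ = (0.00+0.52)/2 = 0.26 → q = 4.9×0.175×0.26 = 0.2230 m³/s
Panel 2-3: Δb = 9.9 m, d̄ = (0.35+0.37)/2 = 0.36, v̄ = (0.52+0.55)/2 = 0.535 → q = 9.9×0.36×0.535 = 1.907 m³/s
Panel 3-4: Δb = 5.4 m, d̄ = (0.37+0.35)/2 = 0.36, v̄ = (0.55+0.46)/2 = 0.505 → q = 5.4×0.36×0.505 = 0.9817 m³/s
Panel 4-5: Δb = 4.5 m, d̄ = (0.35+0.00)/2 = 0.175, v̄ = (0.46+0.00)/2 = 0.23 → q = 4.5×0.175×0.23 = 0.1811 m³/s
Q = Σ q = 3.293 m³/s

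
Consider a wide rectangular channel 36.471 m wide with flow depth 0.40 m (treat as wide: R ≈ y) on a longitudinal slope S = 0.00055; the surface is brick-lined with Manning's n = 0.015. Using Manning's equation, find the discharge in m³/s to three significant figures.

A = b·y = 36.471 × 0.40 = 14.59 m²
Wide channel: R ≈ y = 0.40 m
Q = (1/n)·A·R^(2/3)·S^(1/2) = (1/0.015) × 14.59 × 0.4000^(2/3) × 0.00055^(1/2) = 12.38 m³/s

12.4 m³/s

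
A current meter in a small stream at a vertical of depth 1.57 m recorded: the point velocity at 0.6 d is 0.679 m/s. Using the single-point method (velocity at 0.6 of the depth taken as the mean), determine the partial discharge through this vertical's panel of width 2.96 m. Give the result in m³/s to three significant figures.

3.16 m³/s

v̄ = v₀.₆ = 0.679 m/s
q = v̄ × d × w = 0.6790 × 1.57 × 2.96 = 3.155 m³/s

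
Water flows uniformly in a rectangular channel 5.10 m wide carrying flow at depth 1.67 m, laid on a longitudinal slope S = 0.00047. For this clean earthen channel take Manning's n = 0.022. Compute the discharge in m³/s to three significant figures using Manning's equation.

8.44 m³/s

A = b·y = 5.10 × 1.67 = 8.517 m²
P = b + 2y = 5.10 + 2×1.67 = 8.440 m
R = A/P = 8.517/8.440 = 1.009 m
Q = (1/n)·A·R^(2/3)·S^(1/2) = (1/0.022) × 8.517 × 1.009^(2/3) × 0.00047^(1/2) = 8.444 m³/s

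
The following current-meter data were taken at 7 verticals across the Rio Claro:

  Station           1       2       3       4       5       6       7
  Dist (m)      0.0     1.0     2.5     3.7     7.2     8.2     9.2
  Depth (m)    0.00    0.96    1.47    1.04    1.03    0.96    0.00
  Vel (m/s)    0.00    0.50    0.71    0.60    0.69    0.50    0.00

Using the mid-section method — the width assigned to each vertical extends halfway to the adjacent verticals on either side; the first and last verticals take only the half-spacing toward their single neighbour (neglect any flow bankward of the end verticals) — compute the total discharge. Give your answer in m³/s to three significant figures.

w_2 = (2.5 − 0.0)/2 = 1.25 m; q_2 = 0.50 × 0.96 × 1.25 = 0.6000 m³/s
w_3 = (3.7 − 1.0)/2 = 1.35 m; q_3 = 0.71 × 1.47 × 1.35 = 1.409 m³/s
w_4 = (7.2 − 2.5)/2 = 2.35 m; q_4 = 0.60 × 1.04 × 2.35 = 1.466 m³/s
w_5 = (8.2 − 3.7)/2 = 2.25 m; q_5 = 0.69 × 1.03 × 2.25 = 1.599 m³/s
w_6 = (9.2 − 7.2)/2 = 1 m; q_6 = 0.50 × 0.96 × 1 = 0.4800 m³/s
Stations 1, 7 contribute zero (depth or velocity is 0).
Q = Σ qᵢ = 5.554 m³/s

5.55 m³/s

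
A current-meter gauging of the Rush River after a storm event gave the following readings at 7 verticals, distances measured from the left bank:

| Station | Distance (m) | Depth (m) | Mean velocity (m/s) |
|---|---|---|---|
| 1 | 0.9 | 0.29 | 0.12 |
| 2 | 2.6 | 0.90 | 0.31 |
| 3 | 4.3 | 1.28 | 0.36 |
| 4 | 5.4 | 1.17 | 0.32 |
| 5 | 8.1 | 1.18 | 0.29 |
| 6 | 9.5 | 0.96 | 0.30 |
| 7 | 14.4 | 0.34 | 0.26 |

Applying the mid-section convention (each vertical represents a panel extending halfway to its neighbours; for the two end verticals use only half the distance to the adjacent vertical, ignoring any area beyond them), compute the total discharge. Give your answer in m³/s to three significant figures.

3.69 m³/s

w_1 = (2.6 − 0.9)/2 = 0.85 m; q_1 = 0.12 × 0.29 × 0.85 = 0.02958 m³/s
w_2 = (4.3 − 0.9)/2 = 1.7 m; q_2 = 0.31 × 0.90 × 1.7 = 0.4743 m³/s
w_3 = (5.4 − 2.6)/2 = 1.4 m; q_3 = 0.36 × 1.28 × 1.4 = 0.6451 m³/s
w_4 = (8.1 − 4.3)/2 = 1.9 m; q_4 = 0.32 × 1.17 × 1.9 = 0.7114 m³/s
w_5 = (9.5 − 5.4)/2 = 2.05 m; q_5 = 0.29 × 1.18 × 2.05 = 0.7015 m³/s
w_6 = (14.4 − 8.1)/2 = 3.15 m; q_6 = 0.30 × 0.96 × 3.15 = 0.9072 m³/s
w_7 = (14.4 − 9.5)/2 = 2.45 m; q_7 = 0.26 × 0.34 × 2.45 = 0.2166 m³/s
Q = Σ qᵢ = 3.686 m³/s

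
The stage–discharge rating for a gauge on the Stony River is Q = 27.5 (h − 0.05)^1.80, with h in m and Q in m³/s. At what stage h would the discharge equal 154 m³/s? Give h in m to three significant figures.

2.65 m

h − h₀ = (Q/C)^(1/b) = (154/27.5)^(1/1.80) = 2.604 m
h = 0.05 + 2.604 = 2.654 m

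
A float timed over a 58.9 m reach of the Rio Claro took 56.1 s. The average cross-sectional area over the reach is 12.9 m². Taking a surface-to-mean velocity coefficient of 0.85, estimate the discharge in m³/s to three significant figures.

v_surface = L / t̄ = 58.9 / 56.1 = 1.050 m/s
v_mean = 0.85 × 1.050 = 0.8924 m/s
Q = A × v_mean = 12.9 × 0.8924 = 11.51 m³/s

11.5 m³/s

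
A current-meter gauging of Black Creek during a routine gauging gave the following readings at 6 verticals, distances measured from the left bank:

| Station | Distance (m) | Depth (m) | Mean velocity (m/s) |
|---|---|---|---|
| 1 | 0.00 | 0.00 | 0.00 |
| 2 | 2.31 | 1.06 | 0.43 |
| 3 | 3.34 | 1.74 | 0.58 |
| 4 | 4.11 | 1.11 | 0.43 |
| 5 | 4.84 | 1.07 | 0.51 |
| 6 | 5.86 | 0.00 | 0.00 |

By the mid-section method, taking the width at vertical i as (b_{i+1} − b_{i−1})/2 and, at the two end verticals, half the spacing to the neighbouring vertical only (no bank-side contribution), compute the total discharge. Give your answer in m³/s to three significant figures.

w_2 = (3.34 − 0.00)/2 = 1.67 m; q_2 = 0.43 × 1.06 × 1.67 = 0.7612 m³/s
w_3 = (4.11 − 2.31)/2 = 0.9 m; q_3 = 0.58 × 1.74 × 0.9 = 0.9083 m³/s
w_4 = (4.84 − 3.34)/2 = 0.75 m; q_4 = 0.43 × 1.11 × 0.75 = 0.3580 m³/s
w_5 = (5.86 − 4.11)/2 = 0.875 m; q_5 = 0.51 × 1.07 × 0.875 = 0.4775 m³/s
Stations 1, 6 contribute zero (depth or velocity is 0).
Q = Σ qᵢ = 2.505 m³/s

2.50 m³/s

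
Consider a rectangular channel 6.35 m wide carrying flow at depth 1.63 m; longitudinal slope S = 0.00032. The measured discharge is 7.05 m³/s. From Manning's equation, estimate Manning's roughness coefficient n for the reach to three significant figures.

0.0276

A = b·y = 6.35 × 1.63 = 10.35 m²
P = b + 2y = 6.35 + 2×1.63 = 9.610 m
R = A/P = 10.35/9.610 = 1.077 m
n = (1/Q)·A·R^(2/3)·S^(1/2) = (1/7.05) × 10.35 × 1.051 × 0.01789 = 0.02760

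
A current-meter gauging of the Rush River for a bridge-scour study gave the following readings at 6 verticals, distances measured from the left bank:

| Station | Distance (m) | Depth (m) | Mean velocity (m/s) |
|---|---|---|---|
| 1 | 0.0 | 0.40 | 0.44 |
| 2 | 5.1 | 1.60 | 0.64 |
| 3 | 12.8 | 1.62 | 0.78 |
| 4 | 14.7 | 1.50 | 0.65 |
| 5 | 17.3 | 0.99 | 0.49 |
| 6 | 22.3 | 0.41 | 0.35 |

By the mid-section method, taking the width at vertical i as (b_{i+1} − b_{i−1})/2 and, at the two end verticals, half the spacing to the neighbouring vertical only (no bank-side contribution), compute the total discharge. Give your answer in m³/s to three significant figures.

w_1 = (5.1 − 0.0)/2 = 2.55 m; q_1 = 0.44 × 0.40 × 2.55 = 0.4488 m³/s
w_2 = (12.8 − 0.0)/2 = 6.4 m; q_2 = 0.64 × 1.60 × 6.4 = 6.554 m³/s
w_3 = (14.7 − 5.1)/2 = 4.8 m; q_3 = 0.78 × 1.62 × 4.8 = 6.065 m³/s
w_4 = (17.3 − 12.8)/2 = 2.25 m; q_4 = 0.65 × 1.50 × 2.25 = 2.194 m³/s
w_5 = (22.3 − 14.7)/2 = 3.8 m; q_5 = 0.49 × 0.99 × 3.8 = 1.843 m³/s
w_6 = (22.3 − 17.3)/2 = 2.5 m; q_6 = 0.35 × 0.41 × 2.5 = 0.3588 m³/s
Q = Σ qᵢ = 17.46 m³/s

17.5 m³/s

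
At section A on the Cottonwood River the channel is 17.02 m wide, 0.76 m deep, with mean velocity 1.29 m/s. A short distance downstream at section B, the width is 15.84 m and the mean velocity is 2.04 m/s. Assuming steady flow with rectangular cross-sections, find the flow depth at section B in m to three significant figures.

Q = A₁V₁ = (17.02×0.76) × 1.29 = 16.69 m³/s
d₂ = Q/(b₂ V₂) = 16.69/(15.84×2.04) = 0.5164 m

0.516 m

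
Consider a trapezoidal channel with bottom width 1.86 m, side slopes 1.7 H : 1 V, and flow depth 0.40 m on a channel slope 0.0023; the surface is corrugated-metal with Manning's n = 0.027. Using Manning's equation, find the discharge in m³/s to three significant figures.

A = (b + z·y)·y = (1.86 + 1.7×0.40)×0.40 = 1.016 m²
P = b + 2y√(1+z²) = 1.86 + 2×0.40×√(1+1.7²) = 3.438 m
R = A/P = 1.016/3.438 = 0.2955 m
Q = (1/n)·A·R^(2/3)·S^(1/2) = (1/0.027) × 1.016 × 0.2955^(2/3) × 0.0023^(1/2) = 0.8007 m³/s

0.801 m³/s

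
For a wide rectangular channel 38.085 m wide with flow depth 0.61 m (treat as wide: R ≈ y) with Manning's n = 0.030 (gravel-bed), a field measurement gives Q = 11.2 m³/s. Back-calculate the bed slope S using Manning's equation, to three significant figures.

0.000404

A = b·y = 38.085 × 0.61 = 23.23 m²
Wide channel: R ≈ y = 0.61 m
S = (Q·n / (1·A·R^(2/3)))² = (11.2×0.030 / (1×23.23×0.7193))² = 0.0004043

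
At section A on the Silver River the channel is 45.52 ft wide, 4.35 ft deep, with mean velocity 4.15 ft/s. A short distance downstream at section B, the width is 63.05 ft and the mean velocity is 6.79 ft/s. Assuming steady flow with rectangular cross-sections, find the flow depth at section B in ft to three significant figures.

Q = A₁V₁ = (45.52×4.35) × 4.15 = 821.7 ft³/s
d₂ = Q/(b₂ V₂) = 821.7/(63.05×6.79) = 1.919 ft

1.92 ft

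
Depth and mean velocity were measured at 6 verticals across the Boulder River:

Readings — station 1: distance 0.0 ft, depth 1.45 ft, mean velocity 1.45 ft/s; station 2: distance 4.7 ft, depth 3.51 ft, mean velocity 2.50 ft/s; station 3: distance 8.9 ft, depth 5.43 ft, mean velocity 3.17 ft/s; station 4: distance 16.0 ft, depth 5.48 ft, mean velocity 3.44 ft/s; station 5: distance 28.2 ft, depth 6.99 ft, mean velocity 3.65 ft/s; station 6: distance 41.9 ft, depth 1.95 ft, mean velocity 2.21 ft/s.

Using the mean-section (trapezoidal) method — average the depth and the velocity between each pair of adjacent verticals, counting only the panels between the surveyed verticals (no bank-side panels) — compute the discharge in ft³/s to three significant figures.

653 ft³/s

Panel 1-2: Δb = 4.7 ft, d̄ = (1.45+3.51)/2 = 2.48, v̄ = (1.45+2.50)/2 = 1.975 → q = 4.7×2.48×1.975 = 23.02 ft³/s
Panel 2-3: Δb = 4.2 ft, d̄ = (3.51+5.43)/2 = 4.47, v̄ = (2.50+3.17)/2 = 2.835 → q = 4.2×4.47×2.835 = 53.22 ft³/s
Panel 3-4: Δb = 7.1 ft, d̄ = (5.43+5.48)/2 = 5.455, v̄ = (3.17+3.44)/2 = 3.305 → q = 7.1×5.455×3.305 = 128.0 ft³/s
Panel 4-5: Δb = 12.2 ft, d̄ = (5.48+6.99)/2 = 6.235, v̄ = (3.44+3.65)/2 = 3.545 → q = 12.2×6.235×3.545 = 269.7 ft³/s
Panel 5-6: Δb = 13.7 ft, d̄ = (6.99+1.95)/2 = 4.47, v̄ = (3.65+2.21)/2 = 2.93 → q = 13.7×4.47×2.93 = 179.4 ft³/s
Q = Σ q = 653.3 ft³/s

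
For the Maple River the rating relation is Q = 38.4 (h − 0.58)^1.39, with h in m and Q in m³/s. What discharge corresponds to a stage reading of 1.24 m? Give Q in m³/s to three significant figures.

21.6 m³/s

Q = 38.4 × (1.24 − 0.58)^1.39 = 38.4 × 0.66^1.39 = 21.55 m³/s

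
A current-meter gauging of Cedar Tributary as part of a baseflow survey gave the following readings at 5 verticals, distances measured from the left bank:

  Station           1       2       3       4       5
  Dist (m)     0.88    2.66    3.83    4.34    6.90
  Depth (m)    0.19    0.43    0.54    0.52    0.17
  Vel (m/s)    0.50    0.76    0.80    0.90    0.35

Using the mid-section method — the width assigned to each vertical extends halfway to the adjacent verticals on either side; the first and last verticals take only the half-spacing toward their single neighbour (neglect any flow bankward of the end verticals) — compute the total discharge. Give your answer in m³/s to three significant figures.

1.72 m³/s

w_1 = (2.66 − 0.88)/2 = 0.89 m; q_1 = 0.50 × 0.19 × 0.89 = 0.08455 m³/s
w_2 = (3.83 − 0.88)/2 = 1.475 m; q_2 = 0.76 × 0.43 × 1.475 = 0.4820 m³/s
w_3 = (4.34 − 2.66)/2 = 0.84 m; q_3 = 0.80 × 0.54 × 0.84 = 0.3629 m³/s
w_4 = (6.90 − 3.83)/2 = 1.535 m; q_4 = 0.90 × 0.52 × 1.535 = 0.7184 m³/s
w_5 = (6.90 − 4.34)/2 = 1.28 m; q_5 = 0.35 × 0.17 × 1.28 = 0.07616 m³/s
Q = Σ qᵢ = 1.724 m³/s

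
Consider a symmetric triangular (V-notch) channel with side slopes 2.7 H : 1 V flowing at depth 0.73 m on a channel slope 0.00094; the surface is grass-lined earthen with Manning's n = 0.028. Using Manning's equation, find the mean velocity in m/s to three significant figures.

A = z·y² = 2.7×0.73² = 1.439 m²
P = 2y√(1+z²) = 2×0.73×√(1+2.7²) = 4.204 m
R = A/P = 1.439/4.204 = 0.3423 m
Q = (1/n)·A·R^(2/3)·S^(1/2) = (1/0.028) × 1.439 × 0.3423^(2/3) × 0.00094^(1/2) = 0.7709 m³/s
V = Q/A = 0.7709/1.439 = 0.5358 m/s

0.536 m/s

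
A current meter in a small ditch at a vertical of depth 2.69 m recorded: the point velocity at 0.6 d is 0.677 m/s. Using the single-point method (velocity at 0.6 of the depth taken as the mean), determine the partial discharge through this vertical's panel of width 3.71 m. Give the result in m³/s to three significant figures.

v̄ = v₀.₆ = 0.677 m/s
q = v̄ × d × w = 0.6770 × 2.69 × 3.71 = 6.756 m³/s

6.76 m³/s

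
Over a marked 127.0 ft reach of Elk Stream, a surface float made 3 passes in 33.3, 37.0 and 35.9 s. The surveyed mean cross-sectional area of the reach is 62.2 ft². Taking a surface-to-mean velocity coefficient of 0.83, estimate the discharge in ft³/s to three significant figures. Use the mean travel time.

t̄ = (33.3 + 37.0 + 35.9) / 3 = 35.4 s
v_surface = L / t̄ = 127.0 / 35.4 = 3.588 ft/s
v_mean = 0.83 × 3.588 = 2.978 ft/s
Q = A × v_mean = 62.2 × 2.978 = 185.2 ft³/s

185 ft³/s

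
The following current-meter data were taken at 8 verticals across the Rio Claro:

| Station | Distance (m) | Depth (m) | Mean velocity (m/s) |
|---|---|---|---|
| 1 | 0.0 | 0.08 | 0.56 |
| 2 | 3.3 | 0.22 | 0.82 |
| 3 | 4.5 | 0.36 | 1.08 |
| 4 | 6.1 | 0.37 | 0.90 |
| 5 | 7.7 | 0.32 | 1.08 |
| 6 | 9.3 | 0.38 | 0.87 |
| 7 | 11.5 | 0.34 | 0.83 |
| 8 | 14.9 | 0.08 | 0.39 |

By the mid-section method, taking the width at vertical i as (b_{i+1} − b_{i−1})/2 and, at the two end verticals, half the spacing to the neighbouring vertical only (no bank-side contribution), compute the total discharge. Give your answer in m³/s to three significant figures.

3.58 m³/s

w_1 = (3.3 − 0.0)/2 = 1.65 m; q_1 = 0.56 × 0.08 × 1.65 = 0.07392 m³/s
w_2 = (4.5 − 0.0)/2 = 2.25 m; q_2 = 0.82 × 0.22 × 2.25 = 0.4059 m³/s
w_3 = (6.1 − 3.3)/2 = 1.4 m; q_3 = 1.08 × 0.36 × 1.4 = 0.5443 m³/s
w_4 = (7.7 − 4.5)/2 = 1.6 m; q_4 = 0.90 × 0.37 × 1.6 = 0.5328 m³/s
w_5 = (9.3 − 6.1)/2 = 1.6 m; q_5 = 1.08 × 0.32 × 1.6 = 0.5530 m³/s
w_6 = (11.5 − 7.7)/2 = 1.9 m; q_6 = 0.87 × 0.38 × 1.9 = 0.6281 m³/s
w_7 = (14.9 − 9.3)/2 = 2.8 m; q_7 = 0.83 × 0.34 × 2.8 = 0.7902 m³/s
w_8 = (14.9 − 11.5)/2 = 1.7 m; q_8 = 0.39 × 0.08 × 1.7 = 0.05304 m³/s
Q = Σ qᵢ = 3.581 m³/s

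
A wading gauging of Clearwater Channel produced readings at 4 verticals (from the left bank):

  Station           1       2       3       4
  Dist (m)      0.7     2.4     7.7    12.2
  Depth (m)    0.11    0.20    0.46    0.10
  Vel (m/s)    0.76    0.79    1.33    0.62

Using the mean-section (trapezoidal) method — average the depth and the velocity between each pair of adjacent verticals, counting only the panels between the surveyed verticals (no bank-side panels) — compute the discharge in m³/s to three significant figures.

3.29 m³/s

Panel 1-2: Δb = 1.7 m, d̄ = (0.11+0.20)/2 = 0.155, v̄ = (0.76+0.79)/2 = 0.775 → q = 1.7×0.155×0.775 = 0.2042 m³/s
Panel 2-3: Δb = 5.3 m, d̄ = (0.20+0.46)/2 = 0.33, v̄ = (0.79+1.33)/2 = 1.06 → q = 5.3×0.33×1.06 = 1.854 m³/s
Panel 3-4: Δb = 4.5 m, d̄ = (0.46+0.10)/2 = 0.28, v̄ = (1.33+0.62)/2 = 0.975 → q = 4.5×0.28×0.975 = 1.229 m³/s
Q = Σ q = 3.287 m³/s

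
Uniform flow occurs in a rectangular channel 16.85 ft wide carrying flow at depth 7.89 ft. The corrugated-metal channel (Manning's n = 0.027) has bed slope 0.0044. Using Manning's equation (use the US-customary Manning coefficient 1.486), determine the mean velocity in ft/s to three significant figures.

9.31 ft/s

A = b·y = 16.85 × 7.89 = 132.9 ft²
P = b + 2y = 16.85 + 2×7.89 = 32.63 ft
R = A/P = 132.9/32.63 = 4.074 ft
Q = (1.486/n)·A·R^(2/3)·S^(1/2) = (1.486/0.027) × 132.9 × 4.074^(2/3) × 0.0044^(1/2) = 1238 ft³/s
V = Q/A = 1238/132.9 = 9.313 ft/s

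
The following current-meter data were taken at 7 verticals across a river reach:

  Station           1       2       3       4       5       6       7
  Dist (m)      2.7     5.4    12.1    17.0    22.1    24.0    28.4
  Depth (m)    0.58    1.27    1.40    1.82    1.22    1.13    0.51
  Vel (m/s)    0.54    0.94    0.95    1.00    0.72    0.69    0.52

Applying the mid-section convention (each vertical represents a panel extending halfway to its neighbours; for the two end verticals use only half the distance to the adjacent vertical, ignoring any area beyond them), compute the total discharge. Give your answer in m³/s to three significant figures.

w_1 = (5.4 − 2.7)/2 = 1.35 m; q_1 = 0.54 × 0.58 × 1.35 = 0.4228 m³/s
w_2 = (12.1 − 2.7)/2 = 4.7 m; q_2 = 0.94 × 1.27 × 4.7 = 5.611 m³/s
w_3 = (17.0 − 5.4)/2 = 5.8 m; q_3 = 0.95 × 1.40 × 5.8 = 7.714 m³/s
w_4 = (22.1 − 12.1)/2 = 5 m; q_4 = 1.00 × 1.82 × 5 = 9.100 m³/s
w_5 = (24.0 − 17.0)/2 = 3.5 m; q_5 = 0.72 × 1.22 × 3.5 = 3.074 m³/s
w_6 = (28.4 − 22.1)/2 = 3.15 m; q_6 = 0.69 × 1.13 × 3.15 = 2.456 m³/s
w_7 = (28.4 − 24.0)/2 = 2.2 m; q_7 = 0.52 × 0.51 × 2.2 = 0.5834 m³/s
Q = Σ qᵢ = 28.96 m³/s

29.0 m³/s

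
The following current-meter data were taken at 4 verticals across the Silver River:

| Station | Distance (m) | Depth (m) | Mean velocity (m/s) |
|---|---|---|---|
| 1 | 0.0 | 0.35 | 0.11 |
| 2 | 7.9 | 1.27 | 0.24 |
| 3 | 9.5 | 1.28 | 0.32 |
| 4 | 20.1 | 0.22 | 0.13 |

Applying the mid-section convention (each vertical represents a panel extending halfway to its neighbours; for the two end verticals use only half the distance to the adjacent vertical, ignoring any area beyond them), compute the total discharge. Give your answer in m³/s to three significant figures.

w_1 = (7.9 − 0.0)/2 = 3.95 m; q_1 = 0.11 × 0.35 × 3.95 = 0.1521 m³/s
w_2 = (9.5 − 0.0)/2 = 4.75 m; q_2 = 0.24 × 1.27 × 4.75 = 1.448 m³/s
w_3 = (20.1 − 7.9)/2 = 6.1 m; q_3 = 0.32 × 1.28 × 6.1 = 2.499 m³/s
w_4 = (20.1 − 9.5)/2 = 5.3 m; q_4 = 0.13 × 0.22 × 5.3 = 0.1516 m³/s
Q = Σ qᵢ = 4.250 m³/s

4.25 m³/s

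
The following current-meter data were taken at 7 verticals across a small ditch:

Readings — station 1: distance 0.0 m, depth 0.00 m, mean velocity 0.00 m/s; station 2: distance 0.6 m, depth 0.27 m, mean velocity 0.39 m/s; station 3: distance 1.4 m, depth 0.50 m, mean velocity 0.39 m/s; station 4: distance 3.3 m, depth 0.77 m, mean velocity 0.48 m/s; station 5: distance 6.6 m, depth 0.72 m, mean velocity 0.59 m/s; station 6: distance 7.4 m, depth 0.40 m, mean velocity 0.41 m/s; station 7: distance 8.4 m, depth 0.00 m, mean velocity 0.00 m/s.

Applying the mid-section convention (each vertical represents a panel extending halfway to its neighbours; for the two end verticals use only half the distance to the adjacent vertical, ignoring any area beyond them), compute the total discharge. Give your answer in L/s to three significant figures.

2320 L/s

w_2 = (1.4 − 0.0)/2 = 0.7 m; q_2 = 0.39 × 0.27 × 0.7 = 0.07371 m³/s
w_3 = (3.3 − 0.6)/2 = 1.35 m; q_3 = 0.39 × 0.50 × 1.35 = 0.2633 m³/s
w_4 = (6.6 − 1.4)/2 = 2.6 m; q_4 = 0.48 × 0.77 × 2.6 = 0.9610 m³/s
w_5 = (7.4 − 3.3)/2 = 2.05 m; q_5 = 0.59 × 0.72 × 2.05 = 0.8708 m³/s
w_6 = (8.4 − 6.6)/2 = 0.9 m; q_6 = 0.41 × 0.40 × 0.9 = 0.1476 m³/s
Stations 1, 7 contribute zero (depth or velocity is 0).
Q = Σ qᵢ = 2.316 m³/s
= 2.316 × 1000 = 2316 L/s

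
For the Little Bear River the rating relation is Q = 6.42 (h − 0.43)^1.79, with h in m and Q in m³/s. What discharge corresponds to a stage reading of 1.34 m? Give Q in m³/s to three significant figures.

5.42 m³/s

Q = 6.42 × (1.34 − 0.43)^1.79 = 6.42 × 0.91^1.79 = 5.423 m³/s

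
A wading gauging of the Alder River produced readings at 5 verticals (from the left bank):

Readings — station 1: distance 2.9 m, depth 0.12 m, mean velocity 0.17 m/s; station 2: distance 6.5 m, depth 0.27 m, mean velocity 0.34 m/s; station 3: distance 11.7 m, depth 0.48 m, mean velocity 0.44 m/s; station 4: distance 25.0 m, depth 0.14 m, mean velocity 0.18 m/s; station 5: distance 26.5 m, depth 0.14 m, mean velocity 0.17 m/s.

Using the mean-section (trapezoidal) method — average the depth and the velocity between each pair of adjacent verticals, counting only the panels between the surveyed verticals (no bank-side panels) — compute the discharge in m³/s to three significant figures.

2.25 m³/s

Panel 1-2: Δb = 3.6 m, d̄ = (0.12+0.27)/2 = 0.195, v̄ = (0.17+0.34)/2 = 0.255 → q = 3.6×0.195×0.255 = 0.1790 m³/s
Panel 2-3: Δb = 5.2 m, d̄ = (0.27+0.48)/2 = 0.375, v̄ = (0.34+0.44)/2 = 0.39 → q = 5.2×0.375×0.39 = 0.7605 m³/s
Panel 3-4: Δb = 13.3 m, d̄ = (0.48+0.14)/2 = 0.31, v̄ = (0.44+0.18)/2 = 0.31 → q = 13.3×0.31×0.31 = 1.278 m³/s
Panel 4-5: Δb = 1.5 m, d̄ = (0.14+0.14)/2 = 0.14, v̄ = (0.18+0.17)/2 = 0.175 → q = 1.5×0.14×0.175 = 0.03675 m³/s
Q = Σ q = 2.254 m³/s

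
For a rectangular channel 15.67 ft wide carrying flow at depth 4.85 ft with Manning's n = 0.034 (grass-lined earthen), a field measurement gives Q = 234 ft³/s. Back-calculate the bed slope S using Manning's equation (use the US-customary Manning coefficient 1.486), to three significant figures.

A = b·y = 15.67 × 4.85 = 76.00 ft²
P = b + 2y = 15.67 + 2×4.85 = 25.37 ft
R = A/P = 76.00/25.37 = 2.996 ft
S = (Q·n / (1.486·A·R^(2/3)))² = (234×0.034 / (1.486×76.00×2.078))² = 0.001149

0.00115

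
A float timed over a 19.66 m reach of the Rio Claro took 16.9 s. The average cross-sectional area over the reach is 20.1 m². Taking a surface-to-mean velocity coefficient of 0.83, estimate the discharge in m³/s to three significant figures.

v_surface = L / t̄ = 19.66 / 16.9 = 1.163 m/s
v_mean = 0.83 × 1.163 = 0.9656 m/s
Q = A × v_mean = 20.1 × 0.9656 = 19.41 m³/s

19.4 m³/s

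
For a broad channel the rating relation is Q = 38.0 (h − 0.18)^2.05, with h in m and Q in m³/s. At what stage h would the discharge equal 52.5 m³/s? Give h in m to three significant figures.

1.35 m

h − h₀ = (Q/C)^(1/b) = (52.5/38.0)^(1/2.05) = 1.171 m
h = 0.18 + 1.171 = 1.351 m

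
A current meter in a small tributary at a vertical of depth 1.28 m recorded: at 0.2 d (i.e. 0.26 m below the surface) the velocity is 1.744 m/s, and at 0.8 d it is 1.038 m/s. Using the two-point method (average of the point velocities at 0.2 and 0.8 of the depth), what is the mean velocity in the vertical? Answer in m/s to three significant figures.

1.39 m/s

v̄ = (1.744 + 1.038) / 2 = 1.391 m/s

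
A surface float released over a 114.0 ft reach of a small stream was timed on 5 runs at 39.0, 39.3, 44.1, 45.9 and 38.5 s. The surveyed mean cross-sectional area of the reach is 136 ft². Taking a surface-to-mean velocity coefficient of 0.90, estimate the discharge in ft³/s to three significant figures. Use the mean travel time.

337 ft³/s

t̄ = (39.0 + 39.3 + 44.1 + 45.9 + 38.5) / 5 = 41.36 s
v_surface = L / t̄ = 114.0 / 41.36 = 2.756 ft/s
v_mean = 0.90 × 2.756 = 2.481 ft/s
Q = A × v_mean = 136 × 2.481 = 337.4 ft³/s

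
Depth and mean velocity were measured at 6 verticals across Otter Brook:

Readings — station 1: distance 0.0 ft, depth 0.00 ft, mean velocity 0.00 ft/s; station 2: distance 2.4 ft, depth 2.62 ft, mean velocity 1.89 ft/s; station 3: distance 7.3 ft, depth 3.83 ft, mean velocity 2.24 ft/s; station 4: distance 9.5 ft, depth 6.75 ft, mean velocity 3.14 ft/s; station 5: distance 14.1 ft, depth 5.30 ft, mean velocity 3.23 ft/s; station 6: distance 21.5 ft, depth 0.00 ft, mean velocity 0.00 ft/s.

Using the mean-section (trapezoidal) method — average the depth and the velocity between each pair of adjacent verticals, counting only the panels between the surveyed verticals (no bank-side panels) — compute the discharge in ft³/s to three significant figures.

Panel 1-2: Δb = 2.4 ft, d̄ = (0.00+2.62)/2 = 1.31, v̄ = (0.00+1.89)/2 = 0.945 → q = 2.4×1.31×0.945 = 2.971 ft³/s
Panel 2-3: Δb = 4.9 ft, d̄ = (2.62+3.83)/2 = 3.225, v̄ = (1.89+2.24)/2 = 2.065 → q = 4.9×3.225×2.065 = 32.63 ft³/s
Panel 3-4: Δb = 2.2 ft, d̄ = (3.83+6.75)/2 = 5.29, v̄ = (2.24+3.14)/2 = 2.69 → q = 2.2×5.29×2.69 = 31.31 ft³/s
Panel 4-5: Δb = 4.6 ft, d̄ = (6.75+5.30)/2 = 6.025, v̄ = (3.14+3.23)/2 = 3.185 → q = 4.6×6.025×3.185 = 88.27 ft³/s
Panel 5-6: Δb = 7.4 ft, d̄ = (5.30+0.00)/2 = 2.65, v̄ = (3.23+0.00)/2 = 1.615 → q = 7.4×2.65×1.615 = 31.67 ft³/s
Q = Σ q = 186.9 ft³/s

187 ft³/s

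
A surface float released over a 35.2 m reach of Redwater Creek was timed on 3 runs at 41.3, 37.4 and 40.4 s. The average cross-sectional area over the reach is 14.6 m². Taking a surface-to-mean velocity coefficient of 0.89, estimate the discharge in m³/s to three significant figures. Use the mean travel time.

11.5 m³/s

t̄ = (41.3 + 37.4 + 40.4) / 3 = 39.7 s
v_surface = L / t̄ = 35.2 / 39.7 = 0.8866 m/s
v_mean = 0.89 × 0.8866 = 0.7891 m/s
Q = A × v_mean = 14.6 × 0.7891 = 11.52 m³/s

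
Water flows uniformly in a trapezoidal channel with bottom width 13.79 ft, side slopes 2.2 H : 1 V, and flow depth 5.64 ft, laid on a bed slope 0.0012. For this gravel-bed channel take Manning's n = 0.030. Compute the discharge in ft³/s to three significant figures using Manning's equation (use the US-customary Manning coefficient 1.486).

595 ft³/s

A = (b + z·y)·y = (13.79 + 2.2×5.64)×5.64 = 147.8 ft²
P = b + 2y√(1+z²) = 13.79 + 2×5.64×√(1+2.2²) = 41.05 ft
R = A/P = 147.8/41.05 = 3.599 ft
Q = (1.486/n)·A·R^(2/3)·S^(1/2) = (1.486/0.030) × 147.8 × 3.599^(2/3) × 0.0012^(1/2) = 595.5 ft³/s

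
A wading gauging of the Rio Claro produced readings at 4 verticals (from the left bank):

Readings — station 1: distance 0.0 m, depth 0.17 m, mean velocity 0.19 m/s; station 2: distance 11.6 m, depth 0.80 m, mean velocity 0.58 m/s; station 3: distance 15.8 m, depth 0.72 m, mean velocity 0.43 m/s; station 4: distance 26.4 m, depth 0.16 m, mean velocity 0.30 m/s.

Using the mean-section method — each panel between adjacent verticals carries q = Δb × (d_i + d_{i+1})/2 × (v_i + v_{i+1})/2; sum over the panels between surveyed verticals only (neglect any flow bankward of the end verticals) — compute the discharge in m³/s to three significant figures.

Panel 1-2: Δb = 11.6 m, d̄ = (0.17+0.80)/2 = 0.485, v̄ = (0.19+0.58)/2 = 0.385 → q = 11.6×0.485×0.385 = 2.166 m³/s
Panel 2-3: Δb = 4.2 m, d̄ = (0.80+0.72)/2 = 0.76, v̄ = (0.58+0.43)/2 = 0.505 → q = 4.2×0.76×0.505 = 1.612 m³/s
Panel 3-4: Δb = 10.6 m, d̄ = (0.72+0.16)/2 = 0.44, v̄ = (0.43+0.30)/2 = 0.365 → q = 10.6×0.44×0.365 = 1.702 m³/s
Q = Σ q = 5.480 m³/s

5.48 m³/s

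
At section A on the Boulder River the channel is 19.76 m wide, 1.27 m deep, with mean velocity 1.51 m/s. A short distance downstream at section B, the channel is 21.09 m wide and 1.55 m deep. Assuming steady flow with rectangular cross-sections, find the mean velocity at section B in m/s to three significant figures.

Q = A₁V₁ = (19.76×1.27) × 1.51 = 37.89 m³/s
A₂ = 21.09 × 1.55 = 32.69 m²
V₂ = Q/A₂ = 37.89/32.69 = 1.159 m/s

1.16 m/s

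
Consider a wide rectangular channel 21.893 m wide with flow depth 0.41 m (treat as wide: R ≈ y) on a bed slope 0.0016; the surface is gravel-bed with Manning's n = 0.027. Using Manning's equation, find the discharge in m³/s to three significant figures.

A = b·y = 21.893 × 0.41 = 8.976 m²
Wide channel: R ≈ y = 0.41 m
Q = (1/n)·A·R^(2/3)·S^(1/2) = (1/0.027) × 8.976 × 0.4100^(2/3) × 0.0016^(1/2) = 7.339 m³/s

7.34 m³/s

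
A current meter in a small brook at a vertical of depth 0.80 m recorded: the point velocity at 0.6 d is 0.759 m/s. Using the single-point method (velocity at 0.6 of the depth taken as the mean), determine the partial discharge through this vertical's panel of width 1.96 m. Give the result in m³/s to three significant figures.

v̄ = v₀.₆ = 0.759 m/s
q = v̄ × d × w = 0.7590 × 0.80 × 1.96 = 1.190 m³/s

1.19 m³/s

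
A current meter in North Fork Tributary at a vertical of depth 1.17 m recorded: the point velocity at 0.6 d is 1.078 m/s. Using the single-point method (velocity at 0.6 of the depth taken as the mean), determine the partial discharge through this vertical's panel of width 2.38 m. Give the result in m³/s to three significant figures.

v̄ = v₀.₆ = 1.078 m/s
q = v̄ × d × w = 1.078 × 1.17 × 2.38 = 3.002 m³/s

3.00 m³/s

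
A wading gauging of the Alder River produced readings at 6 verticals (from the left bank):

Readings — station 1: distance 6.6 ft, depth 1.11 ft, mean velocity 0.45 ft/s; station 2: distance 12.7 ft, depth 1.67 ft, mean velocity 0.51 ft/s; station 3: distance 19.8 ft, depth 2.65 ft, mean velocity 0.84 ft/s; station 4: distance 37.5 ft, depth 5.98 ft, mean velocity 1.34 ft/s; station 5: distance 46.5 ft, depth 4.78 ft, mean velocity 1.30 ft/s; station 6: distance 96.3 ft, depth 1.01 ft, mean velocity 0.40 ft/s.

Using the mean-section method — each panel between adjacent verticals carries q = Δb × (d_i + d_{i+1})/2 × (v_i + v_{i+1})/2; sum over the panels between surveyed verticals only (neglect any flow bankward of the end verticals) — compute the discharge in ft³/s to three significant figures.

284 ft³/s

Panel 1-2: Δb = 6.1 ft, d̄ = (1.11+1.67)/2 = 1.39, v̄ = (0.45+0.51)/2 = 0.48 → q = 6.1×1.39×0.48 = 4.070 ft³/s
Panel 2-3: Δb = 7.1 ft, d̄ = (1.67+2.65)/2 = 2.16, v̄ = (0.51+0.84)/2 = 0.675 → q = 7.1×2.16×0.675 = 10.35 ft³/s
Panel 3-4: Δb = 17.7 ft, d̄ = (2.65+5.98)/2 = 4.315, v̄ = (0.84+1.34)/2 = 1.09 → q = 17.7×4.315×1.09 = 83.25 ft³/s
Panel 4-5: Δb = 9 ft, d̄ = (5.98+4.78)/2 = 5.38, v̄ = (1.34+1.30)/2 = 1.32 → q = 9×5.38×1.32 = 63.91 ft³/s
Panel 5-6: Δb = 49.8 ft, d̄ = (4.78+1.01)/2 = 2.895, v̄ = (1.30+0.40)/2 = 0.85 → q = 49.8×2.895×0.85 = 122.5 ft³/s
Q = Σ q = 284.1 ft³/s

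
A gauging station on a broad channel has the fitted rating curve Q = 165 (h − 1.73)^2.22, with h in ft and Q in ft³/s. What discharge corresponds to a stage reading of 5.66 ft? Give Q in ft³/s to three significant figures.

Q = 165 × (5.66 − 1.73)^2.22 = 165 × 3.93^2.22 = 3444 ft³/s

3440 ft³/s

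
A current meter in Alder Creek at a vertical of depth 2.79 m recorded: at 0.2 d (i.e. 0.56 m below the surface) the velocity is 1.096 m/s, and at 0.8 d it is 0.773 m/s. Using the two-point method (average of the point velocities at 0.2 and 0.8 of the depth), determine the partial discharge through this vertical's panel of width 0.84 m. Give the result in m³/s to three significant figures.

v̄ = (1.096 + 0.773) / 2 = 0.9345 m/s
q = v̄ × d × w = 0.9345 × 2.79 × 0.84 = 2.190 m³/s

2.19 m³/s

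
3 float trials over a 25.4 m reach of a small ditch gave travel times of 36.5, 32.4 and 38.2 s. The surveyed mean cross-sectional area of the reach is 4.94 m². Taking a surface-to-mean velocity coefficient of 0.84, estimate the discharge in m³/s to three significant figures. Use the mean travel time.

2.95 m³/s

t̄ = (36.5 + 32.4 + 38.2) / 3 = 35.7 s
v_surface = L / t̄ = 25.4 / 35.7 = 0.7115 m/s
v_mean = 0.84 × 0.7115 = 0.5976 m/s
Q = A × v_mean = 4.94 × 0.5976 = 2.952 m³/s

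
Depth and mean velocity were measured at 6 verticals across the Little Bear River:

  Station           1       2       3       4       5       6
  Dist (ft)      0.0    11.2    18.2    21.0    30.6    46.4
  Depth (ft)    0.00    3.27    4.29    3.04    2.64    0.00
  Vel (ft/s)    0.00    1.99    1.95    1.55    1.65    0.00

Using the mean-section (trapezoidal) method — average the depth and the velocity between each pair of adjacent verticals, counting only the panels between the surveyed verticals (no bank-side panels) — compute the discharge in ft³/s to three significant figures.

Panel 1-2: Δb = 11.2 ft, d̄ = (0.00+3.27)/2 = 1.635, v̄ = (0.00+1.99)/2 = 0.995 → q = 11.2×1.635×0.995 = 18.22 ft³/s
Panel 2-3: Δb = 7 ft, d̄ = (3.27+4.29)/2 = 3.78, v̄ = (1.99+1.95)/2 = 1.97 → q = 7×3.78×1.97 = 52.13 ft³/s
Panel 3-4: Δb = 2.8 ft, d̄ = (4.29+3.04)/2 = 3.665, v̄ = (1.95+1.55)/2 = 1.75 → q = 2.8×3.665×1.75 = 17.96 ft³/s
Panel 4-5: Δb = 9.6 ft, d̄ = (3.04+2.64)/2 = 2.84, v̄ = (1.55+1.65)/2 = 1.6 → q = 9.6×2.84×1.6 = 43.62 ft³/s
Panel 5-6: Δb = 15.8 ft, d̄ = (2.64+0.00)/2 = 1.32, v̄ = (1.65+0.00)/2 = 0.825 → q = 15.8×1.32×0.825 = 17.21 ft³/s
Q = Σ q = 149.1 ft³/s

149 ft³/s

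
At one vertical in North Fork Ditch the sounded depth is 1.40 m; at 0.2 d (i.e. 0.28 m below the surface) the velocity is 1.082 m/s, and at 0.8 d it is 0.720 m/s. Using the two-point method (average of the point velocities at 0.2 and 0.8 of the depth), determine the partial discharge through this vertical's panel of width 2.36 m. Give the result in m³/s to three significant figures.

2.98 m³/s

v̄ = (1.082 + 0.720) / 2 = 0.9010 m/s
q = v̄ × d × w = 0.9010 × 1.40 × 2.36 = 2.977 m³/s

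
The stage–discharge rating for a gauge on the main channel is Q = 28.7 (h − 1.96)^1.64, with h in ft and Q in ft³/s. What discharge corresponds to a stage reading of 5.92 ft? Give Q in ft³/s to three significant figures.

274 ft³/s

Q = 28.7 × (5.92 − 1.96)^1.64 = 28.7 × 3.96^1.64 = 274.2 ft³/s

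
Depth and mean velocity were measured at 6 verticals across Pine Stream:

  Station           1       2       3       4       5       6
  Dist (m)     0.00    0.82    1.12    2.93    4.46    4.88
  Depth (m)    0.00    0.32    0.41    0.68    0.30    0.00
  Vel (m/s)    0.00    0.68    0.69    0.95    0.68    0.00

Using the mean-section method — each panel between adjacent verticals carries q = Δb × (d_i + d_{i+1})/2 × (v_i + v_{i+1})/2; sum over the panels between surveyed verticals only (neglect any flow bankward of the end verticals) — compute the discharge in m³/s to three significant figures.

1.56 m³/s

Panel 1-2: Δb = 0.82 m, d̄ = (0.00+0.32)/2 = 0.16, v̄ = (0.00+0.68)/2 = 0.34 → q = 0.82×0.16×0.34 = 0.04461 m³/s
Panel 2-3: Δb = 0.3 m, d̄ = (0.32+0.41)/2 = 0.365, v̄ = (0.68+0.69)/2 = 0.685 → q = 0.3×0.365×0.685 = 0.07501 m³/s
Panel 3-4: Δb = 1.81 m, d̄ = (0.41+0.68)/2 = 0.545, v̄ = (0.69+0.95)/2 = 0.82 → q = 1.81×0.545×0.82 = 0.8089 m³/s
Panel 4-5: Δb = 1.53 m, d̄ = (0.68+0.30)/2 = 0.49, v̄ = (0.95+0.68)/2 = 0.815 → q = 1.53×0.49×0.815 = 0.6110 m³/s
Panel 5-6: Δb = 0.42 m, d̄ = (0.30+0.00)/2 = 0.15, v̄ = (0.68+0.00)/2 = 0.34 → q = 0.42×0.15×0.34 = 0.02142 m³/s
Q = Σ q = 1.561 m³/s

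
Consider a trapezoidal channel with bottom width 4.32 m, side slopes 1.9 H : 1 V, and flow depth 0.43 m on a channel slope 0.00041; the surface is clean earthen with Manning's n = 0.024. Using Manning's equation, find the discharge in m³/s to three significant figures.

0.940 m³/s

A = (b + z·y)·y = (4.32 + 1.9×0.43)×0.43 = 2.209 m²
P = b + 2y√(1+z²) = 4.32 + 2×0.43×√(1+1.9²) = 6.166 m
R = A/P = 2.209/6.166 = 0.3582 m
Q = (1/n)·A·R^(2/3)·S^(1/2) = (1/0.024) × 2.209 × 0.3582^(2/3) × 0.00041^(1/2) = 0.9400 m³/s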